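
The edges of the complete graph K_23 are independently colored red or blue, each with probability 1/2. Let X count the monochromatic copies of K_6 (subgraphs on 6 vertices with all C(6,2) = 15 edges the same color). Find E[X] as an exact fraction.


Let X = Σ_S X_S over the C(23, 6) = 100947 subsets S of size 6, where X_S = 1 if the K_6 on S is monochromatic.
For a fixed S, the K_6 on S has C(6, 2) = 15 edges. P[all 15 edges red] = (1/2)^15, and likewise for blue, so P[monochromatic] = 2·(1/2)^15 = 2^{1 − 15} = 1/16384.
By linearity of expectation: E[X] = C(23, 6) · 2^{1 − 15} = 100947 · 1/16384 = 100947/16384.
Numerically: E[X] ≈ 6.161316.

E[X] = C(23,6)·2^(1−C(6,2)) = 100947/16384 ≈ 6.161316.


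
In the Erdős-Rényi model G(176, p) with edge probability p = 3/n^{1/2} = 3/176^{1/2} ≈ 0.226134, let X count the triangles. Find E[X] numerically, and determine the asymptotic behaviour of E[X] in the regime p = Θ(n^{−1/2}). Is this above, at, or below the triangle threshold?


Number of potential triangles: C(176, 3) = 893200.
Each occurs with probability p³ ≈ (0.226134)³ ≈ 1.15636453e-02.
By linearity: E[X] = C(176, 3)·p³ ≈ 893200 · 1.15636453e-02 ≈ 10328.647998.
Since α = 1/2 < 1, p = c/n^{1/2} ≫ 1/n is above the triangle threshold p ~ 1/n. Asymptotically E[X] ~ (c³/6)·n^{3(1−α)} = (3³/6)·n^{1.5} → ∞; triangles are abundant w.h.p.

E[X] ≈ 10328.647998; in regime p = Θ(1/n^{1/2}) E[X] diverges (above the triangle threshold p ~ 1/n).


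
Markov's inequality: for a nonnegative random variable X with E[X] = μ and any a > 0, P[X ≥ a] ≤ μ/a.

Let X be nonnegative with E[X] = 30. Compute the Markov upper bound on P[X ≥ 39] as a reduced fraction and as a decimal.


μ = E[X] = 30, a = 39.
Markov: P[X ≥ 39] ≤ μ/a = (30)/39 = 10/13.
Numerically: ≈ 0.769.
(Since a = 39 > μ = 30.000, the bound 10/13 is < 1 and informative.)

P[X ≥ 39] ≤ 10/13 ≈ 0.769.


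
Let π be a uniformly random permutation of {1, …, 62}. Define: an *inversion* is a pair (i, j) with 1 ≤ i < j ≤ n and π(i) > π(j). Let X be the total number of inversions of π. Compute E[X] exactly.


Write X = Σ X_I over the C(62, 2) = 1891 pairs i < j, with X_I the indicator of one inversion.
There are 1891 indicators.
For each fixed pair i < j, the values π(i) and π(j) are two distinct elements of {1, …, 62} in uniformly random order; by symmetry P[π(i) > π(j)] = 1/2.
By linearity: E[X] = 1891 · (1/2) = C(62, 2) · (1/2) = 1891/2 = 1891/2 ≈ 945.500000.

E[X] = 1891/2 = 945.500000.


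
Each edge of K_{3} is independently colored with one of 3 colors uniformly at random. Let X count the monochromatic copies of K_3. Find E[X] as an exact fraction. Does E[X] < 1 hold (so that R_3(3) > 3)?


E[X] = C(3, 3) · 3^{1 − 3} = 1 · 3^{−2} = 1/9.
As a reduced fraction: E[X] = 1/9 ≈ 0.111111.
Is E[X] < 1? YES.
Since E[X] < 1, there exists a 3-coloring of K_{3} with no monochromatic K_3; hence R_3(3) > 3.

E[X] = 1/9 ≈ 0.111111; E[X] < 1, so R_3(3) > 3.


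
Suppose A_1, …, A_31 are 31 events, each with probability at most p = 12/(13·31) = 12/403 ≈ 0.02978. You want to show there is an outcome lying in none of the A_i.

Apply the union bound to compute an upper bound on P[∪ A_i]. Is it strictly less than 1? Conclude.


Union bound: P[∪_{i=1}^{31} A_i] ≤ Σ_i P[A_i] ≤ 31·p = 31·(12/403) = 12/13.
Numerically: 12/13 ≈ 0.92308.
Is 12/13 < 1? YES.
Since P[∪ A_i] ≤ 12/13 < 1, the complement has P[∩ A_i^c] ≥ 1 − 12/13 = 1/13 > 0, so some outcome avoids every A_i.

31·p = 12/13 ≈ 0.92308; existence CERTIFIED by the union bound.


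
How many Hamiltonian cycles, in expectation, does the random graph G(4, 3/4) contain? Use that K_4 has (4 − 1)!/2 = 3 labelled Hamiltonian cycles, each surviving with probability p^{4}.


K_4 has (4 − 1)!/2 = 3 labelled Hamiltonian cycles.
For each such Hamiltonian cycle H, let X_H = 1 if all 4 edges of H are present in G. Then P[X_H = 1] = p^{4} = (3/4)^{4} = 81/256.
Summing the indicators: E[X] = Σ_H E[X_H] = 3 · p^{4} = 3 · 81/256 = 243/256.
Numerically: E[X] ≈ 0.949.

E[X] = 3 · (3/4)^{4} = 243/256 ≈ 0.949.


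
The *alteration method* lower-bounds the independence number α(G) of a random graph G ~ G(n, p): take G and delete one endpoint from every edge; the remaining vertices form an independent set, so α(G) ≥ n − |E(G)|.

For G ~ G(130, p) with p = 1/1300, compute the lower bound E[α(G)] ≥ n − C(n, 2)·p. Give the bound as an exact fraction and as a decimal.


E[|E(G)|] = C(130, 2)·p = 8385 · (1/1300) = 129/20.
E[α(G)] ≥ n − E[|E(G)|] = 130 − 129/20 = 2471/20.
Numerically: ≈ 123.550000.
(This is only a lower bound; the true E[α(G)] may be larger.)

E[α(G)] ≥ 2471/20 ≈ 123.550000.


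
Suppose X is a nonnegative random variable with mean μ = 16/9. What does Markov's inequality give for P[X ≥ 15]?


μ = E[X] = 16/9, a = 15.
Markov: P[X ≥ 15] ≤ μ/a = (16/9)/15 = 16/135.
Numerically: ≈ 0.11852.
(Since a = 15 > μ = 1.77778, the bound 16/135 is < 1 and informative.)

P[X ≥ 15] ≤ 16/135 ≈ 0.11852.


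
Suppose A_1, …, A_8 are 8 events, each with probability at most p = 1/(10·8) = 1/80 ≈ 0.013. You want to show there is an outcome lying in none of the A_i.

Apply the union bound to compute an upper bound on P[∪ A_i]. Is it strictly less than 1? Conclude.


Union bound: P[∪_{i=1}^{8} A_i] ≤ Σ_i P[A_i] ≤ 8·p = 8·(1/80) = 1/10.
Numerically: 1/10 ≈ 0.100.
Is 1/10 < 1? YES.
Since P[∪ A_i] ≤ 1/10 < 1, the complement has P[∩ A_i^c] ≥ 1 − 1/10 = 9/10 > 0, so some outcome avoids every A_i.

8·p = 1/10 ≈ 0.100; existence CERTIFIED by the union bound.


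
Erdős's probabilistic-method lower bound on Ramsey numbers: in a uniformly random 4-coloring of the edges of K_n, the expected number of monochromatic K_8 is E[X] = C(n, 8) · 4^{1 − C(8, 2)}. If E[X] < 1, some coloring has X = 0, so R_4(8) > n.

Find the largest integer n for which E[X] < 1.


We need C(n, 8) · 4^{1 − 28} < 1, i.e. C(n, 8) < 4^{28 − 1} = 18014398509481984.
Check values of n near the boundary:
  n = 405: C(405, 8) = 16745853821188050; 16745853821188050 < 18014398509481984? YES
  n = 406: C(406, 8) = 17082453897995850; 17082453897995850 < 18014398509481984? YES
  n = 407: C(407, 8) = 17424959239309050; 17424959239309050 < 18014398509481984? YES
  n = 408: C(408, 8) = 17773458424095231; 17773458424095231 < 18014398509481984? YES
  n = 409: C(409, 8) = 18128041135797879; 18128041135797879 < 18014398509481984? NO
  n = 410: C(410, 8) = 18488798173326195; 18488798173326195 < 18014398509481984? NO
The largest n with C(n, 8) < 18014398509481984 is n = 408 (where E[X] = 17773458424095231/18014398509481984 ≈ 0.98663). Hence R_4(8) > 408, i.e. R_4(8) ≥ 409.

Largest n = 408; hence R_4(8) > 408.


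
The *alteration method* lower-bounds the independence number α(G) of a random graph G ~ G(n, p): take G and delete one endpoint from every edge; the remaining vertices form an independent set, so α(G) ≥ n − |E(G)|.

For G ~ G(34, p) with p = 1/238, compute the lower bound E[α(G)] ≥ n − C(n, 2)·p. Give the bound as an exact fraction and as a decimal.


E[|E(G)|] = C(34, 2)·p = 561 · (1/238) = 33/14.
E[α(G)] ≥ n − E[|E(G)|] = 34 − 33/14 = 443/14.
Numerically: ≈ 31.642857.
(This is only a lower bound; the true E[α(G)] may be larger.)

E[α(G)] ≥ 443/14 ≈ 31.642857.


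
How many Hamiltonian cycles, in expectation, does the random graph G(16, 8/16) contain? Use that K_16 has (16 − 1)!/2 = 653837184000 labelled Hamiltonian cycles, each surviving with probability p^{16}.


K_16 has (16 − 1)!/2 = 653837184000 labelled Hamiltonian cycles.
For each such Hamiltonian cycle H, let X_H = 1 if all 16 edges of H are present in G. Then P[X_H = 1] = p^{16} = (1/2)^{16} = 1/65536.
By linearity: E[X] = Σ_H E[X_H] = 653837184000 · p^{16} = 653837184000 · 1/65536 = 638512875/64.
Numerically: E[X] ≈ 9.97676e+06.

E[X] = 653837184000 · (1/2)^{16} = 638512875/64 ≈ 9.97676e+06.


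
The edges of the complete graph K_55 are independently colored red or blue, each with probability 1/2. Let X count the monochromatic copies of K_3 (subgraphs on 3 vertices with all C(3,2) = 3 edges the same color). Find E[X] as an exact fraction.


Let X = Σ_S X_S over the C(55, 3) = 26235 subsets S of size 3, where X_S = 1 if the K_3 on S is monochromatic.
For a fixed S, the K_3 on S has C(3, 2) = 3 edges. P[all 3 edges red] = (1/2)^3, and likewise for blue, so P[monochromatic] = 2·(1/2)^3 = 2^{1 − 3} = 1/4.
Summing: E[X] = C(55, 3) · 2^{1 − 3} = 26235 · 1/4 = 26235/4.
Numerically: E[X] ≈ 6558.750.

E[X] = C(55,3)·2^(1−C(3,2)) = 26235/4 ≈ 6558.750.


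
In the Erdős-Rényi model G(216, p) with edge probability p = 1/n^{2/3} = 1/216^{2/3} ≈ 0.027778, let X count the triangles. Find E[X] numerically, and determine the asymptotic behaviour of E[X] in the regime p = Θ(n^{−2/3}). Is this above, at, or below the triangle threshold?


Number of potential triangles: C(216, 3) = 1656360.
Each occurs with probability p³ ≈ (0.027778)³ ≈ 2.1433471e-05.
By linearity: E[X] = C(216, 3)·p³ ≈ 1656360 · 2.1433471e-05 ≈ 35.50154.
Since α = 2/3 < 1, p = c/n^{2/3} ≫ 1/n is above the triangle threshold p ~ 1/n. Asymptotically E[X] ~ (c³/6)·n^{3(1−α)} = (1³/6)·n^{1} → ∞; triangles are abundant w.h.p.

E[X] ≈ 35.50154; in regime p = Θ(1/n^{2/3}) E[X] diverges (above the triangle threshold p ~ 1/n).


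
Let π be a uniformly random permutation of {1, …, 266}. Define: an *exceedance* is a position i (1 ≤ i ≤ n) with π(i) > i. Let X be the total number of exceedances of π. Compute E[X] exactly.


Write X = Σ_{i=1}^{266} X_i, where X_i = 1_{π(i) > i}.
For each fixed i, π(i) is uniform over {1, …, 266} (marginal of a uniform permutation), so P[π(i) > i] = (n − i)/n. Summing: Σ_{i=1}^{266} (n − i)/n = (0 + 1 + … + 265)/266 = 266(266 − 1)/(2·266) = (266 − 1)/2.
Hence E[X] = Σ_{i=1}^{266} (266 − i)/266 = 265/2 ≈ 132.500000.

E[X] = 265/2 = 132.500000.


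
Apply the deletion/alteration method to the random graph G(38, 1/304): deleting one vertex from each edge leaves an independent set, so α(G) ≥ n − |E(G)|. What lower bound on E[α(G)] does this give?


E[|E(G)|] = C(38, 2)·p = 703 · (1/304) = 37/16.
E[α(G)] ≥ n − E[|E(G)|] = 38 − 37/16 = 571/16.
Numerically: ≈ 35.6875.
(This is only a lower bound; the true E[α(G)] may be larger.)

E[α(G)] ≥ 571/16 ≈ 35.6875.


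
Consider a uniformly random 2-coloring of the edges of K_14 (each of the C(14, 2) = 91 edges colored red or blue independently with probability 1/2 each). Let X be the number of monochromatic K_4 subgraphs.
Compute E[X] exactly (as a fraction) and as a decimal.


Let X = Σ_S X_S over the C(14, 4) = 1001 subsets S of size 4, where X_S = 1 if the K_4 on S is monochromatic.
For a fixed S, the K_4 on S has C(4, 2) = 6 edges. P[all 6 edges red] = (1/2)^6, and likewise for blue, so P[monochromatic] = 2·(1/2)^6 = 2^{1 − 6} = 1/32.
By linearity of expectation: E[X] = C(14, 4) · 2^{1 − 6} = 1001 · 1/32 = 1001/32.
Numerically: E[X] ≈ 31.281.

E[X] = C(14,4)·2^(1−C(4,2)) = 1001/32 ≈ 31.281.


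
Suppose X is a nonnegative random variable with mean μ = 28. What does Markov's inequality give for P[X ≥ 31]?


μ = E[X] = 28, a = 31.
Markov: P[X ≥ 31] ≤ μ/a = (28)/31 = 28/31.
Numerically: ≈ 0.903.
(Since a = 31 > μ = 28.000, the bound 28/31 is < 1 and informative.)

P[X ≥ 31] ≤ 28/31 ≈ 0.903.


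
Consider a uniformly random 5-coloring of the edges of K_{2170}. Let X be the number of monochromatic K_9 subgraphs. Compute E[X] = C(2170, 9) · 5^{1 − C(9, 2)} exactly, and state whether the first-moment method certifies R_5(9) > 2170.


E[X] = C(2170, 9) · 5^{1 − 36} = 2891746779868845075610510 · 5^{−35} = 2891746779868845075610510/2910383045673370361328125.
As a reduced fraction: E[X] = 578349355973769015122102/582076609134674072265625 ≈ 0.9935966.
Is E[X] < 1? YES.
Since E[X] < 1, there exists a 5-coloring of K_{2170} with no monochromatic K_9; hence R_5(9) > 2170.

E[X] = 578349355973769015122102/582076609134674072265625 ≈ 0.9935966; E[X] < 1, so R_5(9) > 2170.


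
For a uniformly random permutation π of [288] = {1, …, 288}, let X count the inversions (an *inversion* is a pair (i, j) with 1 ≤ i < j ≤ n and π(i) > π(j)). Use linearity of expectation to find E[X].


Write X = Σ X_I over the C(288, 2) = 41328 pairs i < j, with X_I the indicator of one inversion.
There are 41328 indicators.
For each fixed pair i < j, the values π(i) and π(j) are two distinct elements of {1, …, 288} in uniformly random order; by symmetry P[π(i) > π(j)] = 1/2.
By linearity: E[X] = 41328 · (1/2) = C(288, 2) · (1/2) = 41328/2 = 20664 ≈ 20664.000.

E[X] = 20664 = 20664.000.


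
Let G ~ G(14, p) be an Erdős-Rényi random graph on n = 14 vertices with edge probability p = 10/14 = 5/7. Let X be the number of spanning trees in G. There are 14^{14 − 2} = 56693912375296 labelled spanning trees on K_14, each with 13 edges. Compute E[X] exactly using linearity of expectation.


K_14 has 14^{14 − 2} = 56693912375296 labelled spanning trees.
For each such spanning tree H, let X_H = 1 if all 13 edges of H are present in G. Then P[X_H = 1] = p^{13} = (5/7)^{13} = 1220703125/96889010407.
By linearity of expectation: E[X] = Σ_H E[X_H] = 56693912375296 · p^{13} = 56693912375296 · 1220703125/96889010407 = 5000000000000/7.
Numerically: E[X] ≈ 7.1429e+11.

E[X] = 56693912375296 · (5/7)^{13} = 5000000000000/7 ≈ 7.1429e+11.


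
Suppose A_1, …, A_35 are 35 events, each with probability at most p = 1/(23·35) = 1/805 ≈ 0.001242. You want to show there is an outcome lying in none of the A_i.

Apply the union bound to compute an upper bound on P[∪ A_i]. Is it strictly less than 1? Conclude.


Union bound: P[∪_{i=1}^{35} A_i] ≤ Σ_i P[A_i] ≤ 35·p = 35·(1/805) = 1/23.
Numerically: 1/23 ≈ 0.043478.
Is 1/23 < 1? YES.
Since P[∪ A_i] ≤ 1/23 < 1, the complement has P[∩ A_i^c] ≥ 1 − 1/23 = 22/23 > 0, so some outcome avoids every A_i.

35·p = 1/23 ≈ 0.043478; existence CERTIFIED by the union bound.


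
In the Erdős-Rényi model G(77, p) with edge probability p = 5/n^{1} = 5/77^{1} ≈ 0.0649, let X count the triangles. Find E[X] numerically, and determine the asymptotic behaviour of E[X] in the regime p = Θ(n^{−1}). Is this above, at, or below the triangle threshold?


Number of potential triangles: C(77, 3) = 73150.
Each occurs with probability p³ ≈ (0.0649)³ ≈ 2.73803e-04.
By linearity: E[X] = C(77, 3)·p³ ≈ 73150 · 2.73803e-04 ≈ 20.029.
Here α = 1, so p = 5/n is exactly at the triangle threshold p ~ 1/n. Asymptotically E[X] → c³/6 = 5³/6 = 125/6 ≈ 20.833, a bounded constant. In this regime the triangle count is asymptotically Poisson(c³/6).

E[X] ≈ 20.029; in regime p = Θ(1/n^{1}) E[X] stays bounded (at the triangle threshold p ~ 1/n).


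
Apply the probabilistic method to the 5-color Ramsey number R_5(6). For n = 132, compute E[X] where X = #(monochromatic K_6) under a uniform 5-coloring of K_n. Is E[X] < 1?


E[X] = C(132, 6) · 5^{1 − 15} = 6547258432 · 5^{−14} = 6547258432/6103515625.
As a reduced fraction: E[X] = 6547258432/6103515625 ≈ 1.0727028.
Is E[X] < 1? NO.
Since E[X] ≥ 1, the first-moment bound is inconclusive at n = 132; it does NOT by itself certify R_5(6) > 132.

E[X] = 6547258432/6103515625 ≈ 1.0727028; E[X] ≥ 1; first-moment method inconclusive here.


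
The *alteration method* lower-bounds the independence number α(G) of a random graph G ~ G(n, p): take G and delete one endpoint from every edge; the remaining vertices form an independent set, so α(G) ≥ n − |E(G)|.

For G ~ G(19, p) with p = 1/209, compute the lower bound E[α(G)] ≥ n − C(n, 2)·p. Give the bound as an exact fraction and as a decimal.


E[|E(G)|] = C(19, 2)·p = 171 · (1/209) = 9/11.
E[α(G)] ≥ n − E[|E(G)|] = 19 − 9/11 = 200/11.
Numerically: ≈ 18.182.
(This is only a lower bound; the true E[α(G)] may be larger.)

E[α(G)] ≥ 200/11 ≈ 18.182.


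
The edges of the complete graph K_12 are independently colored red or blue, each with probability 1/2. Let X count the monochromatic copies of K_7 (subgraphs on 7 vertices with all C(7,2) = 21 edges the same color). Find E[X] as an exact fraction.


Let X = Σ_S X_S over the C(12, 7) = 792 subsets S of size 7, where X_S = 1 if the K_7 on S is monochromatic.
For a fixed S, the K_7 on S has C(7, 2) = 21 edges. P[all 21 edges red] = (1/2)^21, and likewise for blue, so P[monochromatic] = 2·(1/2)^21 = 2^{1 − 21} = 1/1048576.
By linearity of expectation: E[X] = C(12, 7) · 2^{1 − 21} = 792 · 1/1048576 = 99/131072.
Numerically: E[X] ≈ 0.00076.

E[X] = C(12,7)·2^(1−C(7,2)) = 99/131072 ≈ 0.00076.


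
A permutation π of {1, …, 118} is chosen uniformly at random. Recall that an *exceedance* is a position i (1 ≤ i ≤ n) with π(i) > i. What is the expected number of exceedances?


Write X = Σ_{i=1}^{118} X_i, where X_i = 1_{π(i) > i}.
For each fixed i, π(i) is uniform over {1, …, 118} (marginal of a uniform permutation), so P[π(i) > i] = (n − i)/n. Summing: Σ_{i=1}^{118} (n − i)/n = (0 + 1 + … + 117)/118 = 118(118 − 1)/(2·118) = (118 − 1)/2.
Hence E[X] = Σ_{i=1}^{118} (118 − i)/118 = 117/2 ≈ 58.5000.

E[X] = 117/2 = 58.5000.


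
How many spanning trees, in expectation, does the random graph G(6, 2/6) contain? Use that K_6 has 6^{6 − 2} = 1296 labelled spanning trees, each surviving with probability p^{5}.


K_6 has 6^{6 − 2} = 1296 labelled spanning trees.
For each such spanning tree H, let X_H = 1 if all 5 edges of H are present in G. Then P[X_H = 1] = p^{5} = (1/3)^{5} = 1/243.
By linearity of expectation: E[X] = Σ_H E[X_H] = 1296 · p^{5} = 1296 · 1/243 = 16/3.
Numerically: E[X] ≈ 5.3333.

E[X] = 1296 · (1/3)^{5} = 16/3 ≈ 5.3333.


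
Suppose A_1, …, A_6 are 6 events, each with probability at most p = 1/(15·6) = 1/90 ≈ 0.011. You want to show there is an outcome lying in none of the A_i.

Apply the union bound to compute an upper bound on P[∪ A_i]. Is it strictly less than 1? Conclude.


Union bound: P[∪_{i=1}^{6} A_i] ≤ Σ_i P[A_i] ≤ 6·p = 6·(1/90) = 1/15.
Numerically: 1/15 ≈ 0.067.
Is 1/15 < 1? YES.
Since P[∪ A_i] ≤ 1/15 < 1, the complement has P[∩ A_i^c] ≥ 1 − 1/15 = 14/15 > 0, so some outcome avoids every A_i.

6·p = 1/15 ≈ 0.067; existence CERTIFIED by the union bound.


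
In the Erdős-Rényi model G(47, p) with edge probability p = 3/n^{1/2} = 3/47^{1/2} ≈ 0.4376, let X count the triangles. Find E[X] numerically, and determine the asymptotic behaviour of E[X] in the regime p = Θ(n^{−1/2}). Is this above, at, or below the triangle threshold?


Number of potential triangles: C(47, 3) = 16215.
Each occurs with probability p³ ≈ (0.4376)³ ≈ 8.379478e-02.
By linearity: E[X] = C(47, 3)·p³ ≈ 16215 · 8.379478e-02 ≈ 1358.7324.
Since α = 1/2 < 1, p = c/n^{1/2} ≫ 1/n is above the triangle threshold p ~ 1/n. Asymptotically E[X] ~ (c³/6)·n^{3(1−α)} = (3³/6)·n^{1.5} → ∞; triangles are abundant w.h.p.

E[X] ≈ 1358.7324; in regime p = Θ(1/n^{1/2}) E[X] diverges (above the triangle threshold p ~ 1/n).


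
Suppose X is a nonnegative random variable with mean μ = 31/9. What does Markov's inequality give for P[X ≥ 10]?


μ = E[X] = 31/9, a = 10.
Markov: P[X ≥ 10] ≤ μ/a = (31/9)/10 = 31/90.
Numerically: ≈ 0.344.
(Since a = 10 > μ = 3.444, the bound 31/90 is < 1 and informative.)

P[X ≥ 10] ≤ 31/90 ≈ 0.344.


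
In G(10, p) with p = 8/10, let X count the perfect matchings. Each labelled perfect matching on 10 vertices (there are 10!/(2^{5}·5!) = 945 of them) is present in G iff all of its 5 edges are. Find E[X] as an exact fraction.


K_10 has 10!/(2^{5}·5!) = 945 labelled perfect matchings.
For each such perfect matching H, let X_H = 1 if all 5 edges of H are present in G. Then P[X_H = 1] = p^{5} = (4/5)^{5} = 1024/3125.
By linearity: E[X] = Σ_H E[X_H] = 945 · p^{5} = 945 · 1024/3125 = 193536/625.
Numerically: E[X] ≈ 309.658.

E[X] = 945 · (4/5)^{5} = 193536/625 ≈ 309.658.


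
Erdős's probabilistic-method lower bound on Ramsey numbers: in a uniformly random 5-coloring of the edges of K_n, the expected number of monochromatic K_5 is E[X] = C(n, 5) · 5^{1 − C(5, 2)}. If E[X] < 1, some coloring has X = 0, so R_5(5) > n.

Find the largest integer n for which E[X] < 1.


We need C(n, 5) · 5^{1 − 10} < 1, i.e. C(n, 5) < 5^{10 − 1} = 1953125.
Check values of n near the boundary:
  n = 48: C(48, 5) = 1712304; 1712304 < 1953125? YES
  n = 49: C(49, 5) = 1906884; 1906884 < 1953125? YES
  n = 50: C(50, 5) = 2118760; 2118760 < 1953125? NO
  n = 51: C(51, 5) = 2349060; 2349060 < 1953125? NO
  n = 52: C(52, 5) = 2598960; 2598960 < 1953125? NO
The largest n with C(n, 5) < 1953125 is n = 49 (where E[X] = 1906884/1953125 ≈ 0.9763). Hence R_5(5) > 49, i.e. R_5(5) ≥ 50.

Largest n = 49; hence R_5(5) > 49.


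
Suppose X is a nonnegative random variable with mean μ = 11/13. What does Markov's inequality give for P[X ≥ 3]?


μ = E[X] = 11/13, a = 3.
Markov: P[X ≥ 3] ≤ μ/a = (11/13)/3 = 11/39.
Numerically: ≈ 0.2821.
(Since a = 3 > μ = 0.8462, the bound 11/39 is < 1 and informative.)

P[X ≥ 3] ≤ 11/39 ≈ 0.2821.


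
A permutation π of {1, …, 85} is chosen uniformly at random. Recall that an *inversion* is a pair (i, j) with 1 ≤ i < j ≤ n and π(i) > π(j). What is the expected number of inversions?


Write X = Σ X_I over the C(85, 2) = 3570 pairs i < j, with X_I the indicator of one inversion.
There are 3570 indicators.
For each fixed pair i < j, the values π(i) and π(j) are two distinct elements of {1, …, 85} in uniformly random order; by symmetry P[π(i) > π(j)] = 1/2.
By linearity: E[X] = 3570 · (1/2) = C(85, 2) · (1/2) = 3570/2 = 1785 ≈ 1785.0000.

E[X] = 1785 = 1785.0000.


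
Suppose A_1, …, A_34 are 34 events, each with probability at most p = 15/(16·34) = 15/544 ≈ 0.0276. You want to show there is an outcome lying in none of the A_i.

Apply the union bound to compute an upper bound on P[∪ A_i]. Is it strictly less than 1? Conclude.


Union bound: P[∪_{i=1}^{34} A_i] ≤ Σ_i P[A_i] ≤ 34·p = 34·(15/544) = 15/16.
Numerically: 15/16 ≈ 0.9375.
Is 15/16 < 1? YES.
Since P[∪ A_i] ≤ 15/16 < 1, the complement has P[∩ A_i^c] ≥ 1 − 15/16 = 1/16 > 0, so some outcome avoids every A_i.

34·p = 15/16 ≈ 0.9375; existence CERTIFIED by the union bound.


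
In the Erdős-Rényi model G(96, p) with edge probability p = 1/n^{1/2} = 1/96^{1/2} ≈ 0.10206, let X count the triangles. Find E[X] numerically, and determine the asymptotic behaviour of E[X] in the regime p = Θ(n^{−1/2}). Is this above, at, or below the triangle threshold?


Number of potential triangles: C(96, 3) = 142880.
Each occurs with probability p³ ≈ (0.10206)³ ≈ 1.0631466e-03.
By linearity: E[X] = C(96, 3)·p³ ≈ 142880 · 1.0631466e-03 ≈ 151.90238.
Since α = 1/2 < 1, p = c/n^{1/2} ≫ 1/n is above the triangle threshold p ~ 1/n. Asymptotically E[X] ~ (c³/6)·n^{3(1−α)} = (1³/6)·n^{1.5} → ∞; triangles are abundant w.h.p.

E[X] ≈ 151.90238; in regime p = Θ(1/n^{1/2}) E[X] diverges (above the triangle threshold p ~ 1/n).


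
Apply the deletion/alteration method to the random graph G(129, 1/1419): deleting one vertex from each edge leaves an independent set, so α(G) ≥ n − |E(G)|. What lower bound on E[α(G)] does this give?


E[|E(G)|] = C(129, 2)·p = 8256 · (1/1419) = 64/11.
E[α(G)] ≥ n − E[|E(G)|] = 129 − 64/11 = 1355/11.
Numerically: ≈ 123.1818.
(This is only a lower bound; the true E[α(G)] may be larger.)

E[α(G)] ≥ 1355/11 ≈ 123.1818.


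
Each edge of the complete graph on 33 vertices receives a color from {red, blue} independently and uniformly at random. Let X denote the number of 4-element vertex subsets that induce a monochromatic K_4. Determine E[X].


Let X = Σ_S X_S over the C(33, 4) = 40920 subsets S of size 4, where X_S = 1 if the K_4 on S is monochromatic.
For a fixed S, the K_4 on S has C(4, 2) = 6 edges. P[all 6 edges red] = (1/2)^6, and likewise for blue, so P[monochromatic] = 2·(1/2)^6 = 2^{1 − 6} = 1/32.
Summing: E[X] = C(33, 4) · 2^{1 − 6} = 40920 · 1/32 = 5115/4.
Numerically: E[X] ≈ 1278.75000.

E[X] = C(33,4)·2^(1−C(4,2)) = 5115/4 ≈ 1278.75000.


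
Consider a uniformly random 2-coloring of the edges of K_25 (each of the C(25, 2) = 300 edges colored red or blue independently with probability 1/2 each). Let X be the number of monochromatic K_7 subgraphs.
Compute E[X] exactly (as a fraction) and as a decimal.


Let X = Σ_S X_S over the C(25, 7) = 480700 subsets S of size 7, where X_S = 1 if the K_7 on S is monochromatic.
For a fixed S, the K_7 on S has C(7, 2) = 21 edges. P[all 21 edges red] = (1/2)^21, and likewise for blue, so P[monochromatic] = 2·(1/2)^21 = 2^{1 − 21} = 1/1048576.
By linearity: E[X] = C(25, 7) · 2^{1 − 21} = 480700 · 1/1048576 = 120175/262144.
Numerically: E[X] ≈ 0.45843.

E[X] = C(25,7)·2^(1−C(7,2)) = 120175/262144 ≈ 0.45843.


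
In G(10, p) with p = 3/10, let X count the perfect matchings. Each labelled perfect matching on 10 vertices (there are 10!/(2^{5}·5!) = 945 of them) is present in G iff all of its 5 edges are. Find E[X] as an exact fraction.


K_10 has 10!/(2^{5}·5!) = 945 labelled perfect matchings.
For each such perfect matching H, let X_H = 1 if all 5 edges of H are present in G. Then P[X_H = 1] = p^{5} = (3/10)^{5} = 243/100000.
Summing the indicators: E[X] = Σ_H E[X_H] = 945 · p^{5} = 945 · 243/100000 = 45927/20000.
Numerically: E[X] ≈ 2.3.

E[X] = 945 · (3/10)^{5} = 45927/20000 ≈ 2.3.


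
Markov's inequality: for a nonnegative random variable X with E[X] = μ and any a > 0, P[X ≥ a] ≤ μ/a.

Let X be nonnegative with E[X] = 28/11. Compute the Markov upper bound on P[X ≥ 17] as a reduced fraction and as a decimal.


μ = E[X] = 28/11, a = 17.
Markov: P[X ≥ 17] ≤ μ/a = (28/11)/17 = 28/187.
Numerically: ≈ 0.150.
(Since a = 17 > μ = 2.545, the bound 28/187 is < 1 and informative.)

P[X ≥ 17] ≤ 28/187 ≈ 0.150.


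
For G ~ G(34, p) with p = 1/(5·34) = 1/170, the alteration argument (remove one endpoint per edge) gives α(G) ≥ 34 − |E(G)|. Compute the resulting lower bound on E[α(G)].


E[|E(G)|] = C(34, 2)·p = 561 · (1/170) = 33/10.
E[α(G)] ≥ n − E[|E(G)|] = 34 − 33/10 = 307/10.
Numerically: ≈ 30.700000.
(This is only a lower bound; the true E[α(G)] may be larger.)

E[α(G)] ≥ 307/10 ≈ 30.700000.


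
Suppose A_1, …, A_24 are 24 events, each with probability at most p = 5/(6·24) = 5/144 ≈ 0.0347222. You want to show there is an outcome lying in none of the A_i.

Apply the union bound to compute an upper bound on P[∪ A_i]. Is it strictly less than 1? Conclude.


Union bound: P[∪_{i=1}^{24} A_i] ≤ Σ_i P[A_i] ≤ 24·p = 24·(5/144) = 5/6.
Numerically: 5/6 ≈ 0.8333333.
Is 5/6 < 1? YES.
Since P[∪ A_i] ≤ 5/6 < 1, the complement has P[∩ A_i^c] ≥ 1 − 5/6 = 1/6 > 0, so some outcome avoids every A_i.

24·p = 5/6 ≈ 0.8333333; existence CERTIFIED by the union bound.


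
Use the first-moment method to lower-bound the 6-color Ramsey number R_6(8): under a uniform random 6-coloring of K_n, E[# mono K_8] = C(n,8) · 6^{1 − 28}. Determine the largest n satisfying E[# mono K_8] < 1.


We need C(n, 8) · 6^{1 − 28} < 1, i.e. C(n, 8) < 6^{28 − 1} = 1023490369077469249536.
Check values of n near the boundary:
  n = 1590: C(1590, 8) = 995397314198933813310; 995397314198933813310 < 1023490369077469249536? YES
  n = 1591: C(1591, 8) = 1000427749141189953870; 1000427749141189953870 < 1023490369077469249536? YES
  n = 1592: C(1592, 8) = 1005480414540892933435; 1005480414540892933435 < 1023490369077469249536? YES
  n = 1593: C(1593, 8) = 1010555394551193970323; 1010555394551193970323 < 1023490369077469249536? YES
  n = 1594: C(1594, 8) = 1015652773590544255167; 1015652773590544255167 < 1023490369077469249536? YES
  n = 1595: C(1595, 8) = 1020772636343363633895; 1020772636343363633895 < 1023490369077469249536? YES
  n = 1596: C(1596, 8) = 1025915067760710553965; 1025915067760710553965 < 1023490369077469249536? NO
The largest n with C(n, 8) < 1023490369077469249536 is n = 1595 (where E[X] = 113419181815929292655/113721152119718805504 ≈ 0.997). Hence R_6(8) > 1595, i.e. R_6(8) ≥ 1596.

Largest n = 1595; hence R_6(8) > 1595.


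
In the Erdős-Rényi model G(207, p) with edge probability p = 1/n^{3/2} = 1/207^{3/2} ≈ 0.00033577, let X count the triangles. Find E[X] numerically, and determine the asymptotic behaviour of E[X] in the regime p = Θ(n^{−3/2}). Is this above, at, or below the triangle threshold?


Number of potential triangles: C(207, 3) = 1456935.
Each occurs with probability p³ ≈ (0.00033577)³ ≈ 3.7855889e-11.
By linearity: E[X] = C(207, 3)·p³ ≈ 1456935 · 3.7855889e-11 ≈ 0.00006.
Since α = 3/2 > 1, p = c/n^{3/2} = o(1/n) is below the triangle threshold p ~ 1/n. Asymptotically E[X] ~ (c³/6)·n^{3(1−α)} = (1³/6)·n^{-1.5} → 0, so by Markov's inequality G has no triangles w.h.p.

E[X] ≈ 0.00006; in regime p = Θ(1/n^{3/2}) E[X] tends to 0 (below the triangle threshold p ~ 1/n).


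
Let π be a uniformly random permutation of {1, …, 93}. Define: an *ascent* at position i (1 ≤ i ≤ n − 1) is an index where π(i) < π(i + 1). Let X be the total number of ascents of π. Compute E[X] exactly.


Write X = Σ X_I over i = 1, …, 92, with X_I the indicator of one ascent.
There are 92 indicators.
For each fixed i, the pair (π(i), π(i+1)) is a uniformly random ordered pair of distinct values from {1, …, 93}; by symmetry P[π(i) < π(i+1)] = 1/2.
By linearity: E[X] = 92 · (1/2) = (93 − 1) · (1/2) = 46 ≈ 46.000.

E[X] = 46 = 46.000.


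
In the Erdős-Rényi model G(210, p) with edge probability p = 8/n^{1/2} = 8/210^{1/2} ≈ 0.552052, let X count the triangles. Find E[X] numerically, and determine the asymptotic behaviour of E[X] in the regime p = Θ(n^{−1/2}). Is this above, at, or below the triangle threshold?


Number of potential triangles: C(210, 3) = 1521520.
Each occurs with probability p³ ≈ (0.552052)³ ≈ 1.68244555e-01.
By linearity: E[X] = C(210, 3)·p³ ≈ 1521520 · 1.68244555e-01 ≈ 255987.455964.
Since α = 1/2 < 1, p = c/n^{1/2} ≫ 1/n is above the triangle threshold p ~ 1/n. Asymptotically E[X] ~ (c³/6)·n^{3(1−α)} = (8³/6)·n^{1.5} → ∞; triangles are abundant w.h.p.

E[X] ≈ 255987.455964; in regime p = Θ(1/n^{1/2}) E[X] diverges (above the triangle threshold p ~ 1/n).


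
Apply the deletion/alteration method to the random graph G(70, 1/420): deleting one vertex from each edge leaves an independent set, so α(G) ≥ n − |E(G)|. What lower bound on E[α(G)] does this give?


E[|E(G)|] = C(70, 2)·p = 2415 · (1/420) = 23/4.
E[α(G)] ≥ n − E[|E(G)|] = 70 − 23/4 = 257/4.
Numerically: ≈ 64.2500.
(This is only a lower bound; the true E[α(G)] may be larger.)

E[α(G)] ≥ 257/4 ≈ 64.2500.


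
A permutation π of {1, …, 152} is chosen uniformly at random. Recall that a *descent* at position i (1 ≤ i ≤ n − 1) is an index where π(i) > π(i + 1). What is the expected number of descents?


Write X = Σ X_I over i = 1, …, 151, with X_I the indicator of one descent.
There are 151 indicators.
For each fixed i, the pair (π(i), π(i+1)) is a uniformly random ordered pair of distinct values from {1, …, 152}; by symmetry P[π(i) > π(i+1)] = 1/2.
By linearity: E[X] = 151 · (1/2) = (152 − 1) · (1/2) = 151/2 ≈ 75.500.

E[X] = 151/2 = 75.500.


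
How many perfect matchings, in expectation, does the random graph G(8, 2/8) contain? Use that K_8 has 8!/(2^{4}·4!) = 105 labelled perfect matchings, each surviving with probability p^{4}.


K_8 has 8!/(2^{4}·4!) = 105 labelled perfect matchings.
For each such perfect matching H, let X_H = 1 if all 4 edges of H are present in G. Then P[X_H = 1] = p^{4} = (1/4)^{4} = 1/256.
By linearity: E[X] = Σ_H E[X_H] = 105 · p^{4} = 105 · 1/256 = 105/256.
Numerically: E[X] ≈ 0.410156.

E[X] = 105 · (1/4)^{4} = 105/256 ≈ 0.410156.


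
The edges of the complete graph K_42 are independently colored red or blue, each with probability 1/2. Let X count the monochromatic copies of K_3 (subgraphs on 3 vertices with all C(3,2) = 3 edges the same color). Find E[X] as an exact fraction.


Let X = Σ_S X_S over the C(42, 3) = 11480 subsets S of size 3, where X_S = 1 if the K_3 on S is monochromatic.
For a fixed S, the K_3 on S has C(3, 2) = 3 edges. P[all 3 edges red] = (1/2)^3, and likewise for blue, so P[monochromatic] = 2·(1/2)^3 = 2^{1 − 3} = 1/4.
Summing: E[X] = C(42, 3) · 2^{1 − 3} = 11480 · 1/4 = 2870.
Numerically: E[X] ≈ 2870.00000.

E[X] = C(42,3)·2^(1−C(3,2)) = 2870 ≈ 2870.00000.


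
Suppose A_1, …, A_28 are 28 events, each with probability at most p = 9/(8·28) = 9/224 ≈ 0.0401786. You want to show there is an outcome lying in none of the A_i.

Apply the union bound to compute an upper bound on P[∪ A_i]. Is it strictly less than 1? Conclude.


Union bound: P[∪_{i=1}^{28} A_i] ≤ Σ_i P[A_i] ≤ 28·p = 28·(9/224) = 9/8.
Numerically: 9/8 ≈ 1.1250000.
Is 9/8 < 1? NO.
Since the bound 9/8 is ≥ 1, the union bound is uninformative here; it does NOT by itself certify existence.

28·p = 9/8 ≈ 1.1250000; existence NOT certified by the union bound.


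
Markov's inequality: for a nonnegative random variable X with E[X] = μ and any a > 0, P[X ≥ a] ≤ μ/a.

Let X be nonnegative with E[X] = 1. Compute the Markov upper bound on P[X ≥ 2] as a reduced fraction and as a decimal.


μ = E[X] = 1, a = 2.
Markov: P[X ≥ 2] ≤ μ/a = (1)/2 = 1/2.
Numerically: ≈ 0.5000.
(Since a = 2 > μ = 1.0000, the bound 1/2 is < 1 and informative.)

P[X ≥ 2] ≤ 1/2 ≈ 0.5000.


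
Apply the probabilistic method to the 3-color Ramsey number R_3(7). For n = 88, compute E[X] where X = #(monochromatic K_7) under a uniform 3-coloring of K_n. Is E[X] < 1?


E[X] = C(88, 7) · 3^{1 − 21} = 6348337336 · 3^{−20} = 6348337336/3486784401.
As a reduced fraction: E[X] = 6348337336/3486784401 ≈ 1.8207.
Is E[X] < 1? NO.
Since E[X] ≥ 1, the first-moment bound is inconclusive at n = 88; it does NOT by itself certify R_3(7) > 88.

E[X] = 6348337336/3486784401 ≈ 1.8207; E[X] ≥ 1; first-moment method inconclusive here.


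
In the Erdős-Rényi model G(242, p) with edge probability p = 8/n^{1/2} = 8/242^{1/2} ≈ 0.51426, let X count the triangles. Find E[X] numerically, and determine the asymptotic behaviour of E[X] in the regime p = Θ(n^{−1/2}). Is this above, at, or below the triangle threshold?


Number of potential triangles: C(242, 3) = 2332880.
Each occurs with probability p³ ≈ (0.51426)³ ≈ 1.3600251e-01.
By linearity: E[X] = C(242, 3)·p³ ≈ 2332880 · 1.3600251e-01 ≈ 317277.52707.
Since α = 1/2 < 1, p = c/n^{1/2} ≫ 1/n is above the triangle threshold p ~ 1/n. Asymptotically E[X] ~ (c³/6)·n^{3(1−α)} = (8³/6)·n^{1.5} → ∞; triangles are abundant w.h.p.

E[X] ≈ 317277.52707; in regime p = Θ(1/n^{1/2}) E[X] diverges (above the triangle threshold p ~ 1/n).


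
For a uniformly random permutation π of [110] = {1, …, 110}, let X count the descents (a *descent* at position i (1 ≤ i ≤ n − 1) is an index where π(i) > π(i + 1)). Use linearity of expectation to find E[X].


Write X = Σ X_I over i = 1, …, 109, with X_I the indicator of one descent.
There are 109 indicators.
For each fixed i, the pair (π(i), π(i+1)) is a uniformly random ordered pair of distinct values from {1, …, 110}; by symmetry P[π(i) > π(i+1)] = 1/2.
By linearity: E[X] = 109 · (1/2) = (110 − 1) · (1/2) = 109/2 ≈ 54.5000.

E[X] = 109/2 = 54.5000.


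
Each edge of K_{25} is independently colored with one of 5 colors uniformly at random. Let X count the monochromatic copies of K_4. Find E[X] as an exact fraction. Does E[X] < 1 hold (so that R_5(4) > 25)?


E[X] = C(25, 4) · 5^{1 − 6} = 12650 · 5^{−5} = 12650/3125.
As a reduced fraction: E[X] = 506/125 ≈ 4.0480.
Is E[X] < 1? NO.
Since E[X] ≥ 1, the first-moment bound is inconclusive at n = 25; it does NOT by itself certify R_5(4) > 25.

E[X] = 506/125 ≈ 4.0480; E[X] ≥ 1; first-moment method inconclusive here.


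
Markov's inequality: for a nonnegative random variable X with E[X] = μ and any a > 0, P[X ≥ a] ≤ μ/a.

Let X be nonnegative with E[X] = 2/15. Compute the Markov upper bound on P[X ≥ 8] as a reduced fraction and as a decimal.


μ = E[X] = 2/15, a = 8.
Markov: P[X ≥ 8] ≤ μ/a = (2/15)/8 = 1/60.
Numerically: ≈ 0.01667.
(Since a = 8 > μ = 0.13333, the bound 1/60 is < 1 and informative.)

P[X ≥ 8] ≤ 1/60 ≈ 0.01667.


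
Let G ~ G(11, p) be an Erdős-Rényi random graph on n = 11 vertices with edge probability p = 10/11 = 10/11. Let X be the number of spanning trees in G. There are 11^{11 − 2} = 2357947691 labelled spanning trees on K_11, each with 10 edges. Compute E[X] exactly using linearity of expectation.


K_11 has 11^{11 − 2} = 2357947691 labelled spanning trees.
For each such spanning tree H, let X_H = 1 if all 10 edges of H are present in G. Then P[X_H = 1] = p^{10} = (10/11)^{10} = 10000000000/25937424601.
Summing the indicators: E[X] = Σ_H E[X_H] = 2357947691 · p^{10} = 2357947691 · 10000000000/25937424601 = 10000000000/11.
Numerically: E[X] ≈ 9.091e+08.

E[X] = 2357947691 · (10/11)^{10} = 10000000000/11 ≈ 9.091e+08.


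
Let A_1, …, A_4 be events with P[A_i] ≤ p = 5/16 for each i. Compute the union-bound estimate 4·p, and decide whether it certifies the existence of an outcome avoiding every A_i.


Union bound: P[∪_{i=1}^{4} A_i] ≤ Σ_i P[A_i] ≤ 4·p = 4·(5/16) = 5/4.
Numerically: 5/4 ≈ 1.250.
Is 5/4 < 1? NO.
Since the bound 5/4 is ≥ 1, the union bound is uninformative here; it does NOT by itself certify existence.

4·p = 5/4 ≈ 1.250; existence NOT certified by the union bound.


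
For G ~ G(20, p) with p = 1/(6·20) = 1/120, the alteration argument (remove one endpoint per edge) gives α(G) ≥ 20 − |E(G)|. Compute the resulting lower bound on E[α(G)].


E[|E(G)|] = C(20, 2)·p = 190 · (1/120) = 19/12.
E[α(G)] ≥ n − E[|E(G)|] = 20 − 19/12 = 221/12.
Numerically: ≈ 18.417.
(This is only a lower bound; the true E[α(G)] may be larger.)

E[α(G)] ≥ 221/12 ≈ 18.417.


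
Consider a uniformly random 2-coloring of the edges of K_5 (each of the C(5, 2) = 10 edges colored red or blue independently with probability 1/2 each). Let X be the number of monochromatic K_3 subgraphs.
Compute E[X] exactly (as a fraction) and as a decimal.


Let X = Σ_S X_S over the C(5, 3) = 10 subsets S of size 3, where X_S = 1 if the K_3 on S is monochromatic.
For a fixed S, the K_3 on S has C(3, 2) = 3 edges. P[all 3 edges red] = (1/2)^3, and likewise for blue, so P[monochromatic] = 2·(1/2)^3 = 2^{1 − 3} = 1/4.
By linearity of expectation: E[X] = C(5, 3) · 2^{1 − 3} = 10 · 1/4 = 5/2.
Numerically: E[X] ≈ 2.500.

E[X] = C(5,3)·2^(1−C(3,2)) = 5/2 ≈ 2.500.


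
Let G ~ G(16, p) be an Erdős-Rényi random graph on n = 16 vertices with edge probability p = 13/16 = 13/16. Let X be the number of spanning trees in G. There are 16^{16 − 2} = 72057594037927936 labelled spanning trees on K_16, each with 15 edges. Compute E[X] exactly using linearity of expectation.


K_16 has 16^{16 − 2} = 72057594037927936 labelled spanning trees.
For each such spanning tree H, let X_H = 1 if all 15 edges of H are present in G. Then P[X_H = 1] = p^{15} = (13/16)^{15} = 51185893014090757/1152921504606846976.
By linearity of expectation: E[X] = Σ_H E[X_H] = 72057594037927936 · p^{15} = 72057594037927936 · 51185893014090757/1152921504606846976 = 51185893014090757/16.
Numerically: E[X] ≈ 3.1991e+15.

E[X] = 72057594037927936 · (13/16)^{15} = 51185893014090757/16 ≈ 3.1991e+15.


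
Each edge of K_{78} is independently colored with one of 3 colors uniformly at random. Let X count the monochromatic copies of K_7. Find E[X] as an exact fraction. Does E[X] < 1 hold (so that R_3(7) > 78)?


E[X] = C(78, 7) · 3^{1 − 21} = 2641902120 · 3^{−20} = 2641902120/3486784401.
As a reduced fraction: E[X] = 293544680/387420489 ≈ 0.758.
Is E[X] < 1? YES.
Since E[X] < 1, there exists a 3-coloring of K_{78} with no monochromatic K_7; hence R_3(7) > 78.

E[X] = 293544680/387420489 ≈ 0.758; E[X] < 1, so R_3(7) > 78.
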